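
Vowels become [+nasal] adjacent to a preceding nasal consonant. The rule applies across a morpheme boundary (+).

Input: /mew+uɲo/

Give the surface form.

[mẽw+uɲõ]

/e/ after nasal /m/ → [ẽ]
/o/ after nasal /ɲ/ → [õ]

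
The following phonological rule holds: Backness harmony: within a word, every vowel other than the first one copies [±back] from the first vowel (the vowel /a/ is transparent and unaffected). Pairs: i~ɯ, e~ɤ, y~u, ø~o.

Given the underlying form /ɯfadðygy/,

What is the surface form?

[ɯfadðugu]

/y/ harmonizes with /ɯ/ ([+back]) → [u]
/y/ harmonizes with /ɯ/ ([+back]) → [u]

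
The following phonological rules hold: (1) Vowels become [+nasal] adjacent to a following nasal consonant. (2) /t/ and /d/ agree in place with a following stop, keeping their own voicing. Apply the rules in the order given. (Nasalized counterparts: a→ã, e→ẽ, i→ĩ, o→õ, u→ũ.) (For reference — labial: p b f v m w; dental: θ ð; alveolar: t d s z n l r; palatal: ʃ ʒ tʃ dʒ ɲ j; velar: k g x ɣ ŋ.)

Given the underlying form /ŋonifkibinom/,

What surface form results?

Rule 1: /o/ before nasal /n/ → [õ]
Rule 1: /i/ before nasal /n/ → [ĩ]
Rule 1: /o/ before nasal /m/ → [õ]
After rule 1: ŋõnifkibĩnõm
Rule 2: no segment meets the rule's conditions; no change.

[ŋõnifkibĩnõm]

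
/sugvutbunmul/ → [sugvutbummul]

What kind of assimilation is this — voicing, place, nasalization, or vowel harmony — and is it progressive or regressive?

place assimilation, regressive

/n/→[m].
Each target copies a feature from the following segment, so the direction is regressive.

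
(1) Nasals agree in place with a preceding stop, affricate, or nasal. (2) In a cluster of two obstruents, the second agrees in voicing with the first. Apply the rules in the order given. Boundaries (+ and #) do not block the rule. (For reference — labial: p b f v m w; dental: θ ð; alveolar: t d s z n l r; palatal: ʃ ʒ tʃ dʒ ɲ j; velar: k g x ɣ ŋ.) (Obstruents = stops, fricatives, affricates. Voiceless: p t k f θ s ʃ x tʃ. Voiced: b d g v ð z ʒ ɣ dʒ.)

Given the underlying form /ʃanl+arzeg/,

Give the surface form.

[ʃanl+arzeg]

Rule 1: no segment meets the rule's conditions; no change.
After rule 1: ʃanl+arzeg
Rule 2: no segment meets the rule's conditions; no change.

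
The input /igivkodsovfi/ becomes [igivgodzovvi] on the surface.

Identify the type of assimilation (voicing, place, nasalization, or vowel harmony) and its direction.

voicing assimilation, progressive

/k/→[g] /s/→[z] /f/→[v].
Each target copies a feature from the preceding segment, so the direction is progressive.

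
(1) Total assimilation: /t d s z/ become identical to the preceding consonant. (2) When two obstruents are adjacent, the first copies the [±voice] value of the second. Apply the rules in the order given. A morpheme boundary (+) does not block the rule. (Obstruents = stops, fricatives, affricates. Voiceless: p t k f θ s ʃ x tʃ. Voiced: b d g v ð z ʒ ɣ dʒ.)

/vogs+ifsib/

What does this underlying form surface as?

[vogg+iffib]

Rule 1: /s/ after /g/ → [g] (total assimilation)
Rule 1: /s/ after /f/ → [f] (total assimilation)
After rule 1: vogg+iffib
Rule 2: no segment meets the rule's conditions; no change.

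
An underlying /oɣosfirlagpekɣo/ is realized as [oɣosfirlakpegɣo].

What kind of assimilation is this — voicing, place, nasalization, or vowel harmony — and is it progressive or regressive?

/g/→[k] /k/→[g].
Each target copies a feature from the following segment, so the direction is regressive.

voicing assimilation, regressive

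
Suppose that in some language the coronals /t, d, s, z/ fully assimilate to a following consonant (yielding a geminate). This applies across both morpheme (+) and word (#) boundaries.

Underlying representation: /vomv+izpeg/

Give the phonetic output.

[vomv+ippeg]

/z/ before /p/ → [p] (total assimilation)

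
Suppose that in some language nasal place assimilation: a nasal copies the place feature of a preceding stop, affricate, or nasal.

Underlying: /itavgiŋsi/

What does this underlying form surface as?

[itavgiŋsi]

no segment meets the rule's conditions; no change.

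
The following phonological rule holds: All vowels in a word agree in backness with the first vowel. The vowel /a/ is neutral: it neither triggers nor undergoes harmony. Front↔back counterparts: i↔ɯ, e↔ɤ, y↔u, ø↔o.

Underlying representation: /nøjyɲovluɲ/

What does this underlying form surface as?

[nøjyɲøvlyɲ]

/o/ harmonizes with /ø/ ([-back]) → [ø]
/u/ harmonizes with /ø/ ([-back]) → [y]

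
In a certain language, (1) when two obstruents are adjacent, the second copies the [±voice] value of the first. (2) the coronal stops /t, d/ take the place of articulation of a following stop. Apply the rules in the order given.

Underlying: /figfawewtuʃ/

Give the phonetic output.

[figvawewtuʃ]

Rule 1: /f/ after /g/ (voiced) → [v]
After rule 1: figvawewtuʃ
Rule 2: no segment meets the rule's conditions; no change.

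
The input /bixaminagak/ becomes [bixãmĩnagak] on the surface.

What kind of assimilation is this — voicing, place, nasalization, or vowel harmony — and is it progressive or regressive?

/a/→[ã] /i/→[ĩ].
Each target copies a feature from the following segment, so the direction is regressive.

nasalization, regressive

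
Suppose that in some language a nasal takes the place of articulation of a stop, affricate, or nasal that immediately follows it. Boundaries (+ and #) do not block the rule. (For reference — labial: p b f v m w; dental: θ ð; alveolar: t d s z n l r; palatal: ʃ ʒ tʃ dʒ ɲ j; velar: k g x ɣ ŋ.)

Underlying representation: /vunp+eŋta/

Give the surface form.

/n/ before /p/ (labial) → [m]
/ŋ/ before /t/ (alveolar) → [n]

[vump+enta]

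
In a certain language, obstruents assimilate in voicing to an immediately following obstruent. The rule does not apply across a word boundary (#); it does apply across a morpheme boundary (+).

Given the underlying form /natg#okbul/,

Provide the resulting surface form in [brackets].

[nadg#ogbul]

/t/ before /g/ (voiced) → [d]
/k/ before /b/ (voiced) → [g]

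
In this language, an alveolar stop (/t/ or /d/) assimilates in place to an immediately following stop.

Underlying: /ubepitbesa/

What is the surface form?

[ubepipbesa]

/t/ before /b/ (labial) → [p]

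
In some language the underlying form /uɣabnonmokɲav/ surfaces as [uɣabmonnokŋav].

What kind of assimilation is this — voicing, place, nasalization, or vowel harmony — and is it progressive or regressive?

place assimilation, progressive

/n/→[m] /m/→[n] /ɲ/→[ŋ].
Each target copies a feature from the preceding segment, so the direction is progressive.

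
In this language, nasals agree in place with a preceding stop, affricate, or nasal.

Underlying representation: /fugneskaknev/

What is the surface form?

/n/ after /g/ (velar) → [ŋ]
/n/ after /k/ (velar) → [ŋ]

[fugŋeskakŋev]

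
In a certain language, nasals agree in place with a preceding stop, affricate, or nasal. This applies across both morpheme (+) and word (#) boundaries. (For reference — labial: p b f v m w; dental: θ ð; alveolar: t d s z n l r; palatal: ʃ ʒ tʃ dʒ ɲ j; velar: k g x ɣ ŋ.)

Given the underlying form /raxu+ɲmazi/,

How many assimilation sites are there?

1

/m/ after /ɲ/ (palatal) → [ɲ]
1 segment changes.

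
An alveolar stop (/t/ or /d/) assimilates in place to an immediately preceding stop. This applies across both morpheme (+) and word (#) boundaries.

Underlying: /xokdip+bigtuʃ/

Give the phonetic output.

[xokgip+bigkuʃ]

/d/ after /k/ (velar) → [g]
/t/ after /g/ (velar) → [k]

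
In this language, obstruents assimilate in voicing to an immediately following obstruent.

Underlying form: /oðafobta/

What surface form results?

/b/ before /t/ (voiceless) → [p]

[oðafopta]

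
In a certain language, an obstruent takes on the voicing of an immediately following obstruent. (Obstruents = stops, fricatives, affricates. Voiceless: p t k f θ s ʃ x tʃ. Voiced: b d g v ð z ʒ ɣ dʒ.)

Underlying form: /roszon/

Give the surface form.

/s/ before /z/ (voiced) → [z]

[rozzon]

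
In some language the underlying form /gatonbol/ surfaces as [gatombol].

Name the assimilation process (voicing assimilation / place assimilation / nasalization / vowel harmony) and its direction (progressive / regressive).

/n/→[m].
Each target copies a feature from the following segment, so the direction is regressive.

place assimilation, regressive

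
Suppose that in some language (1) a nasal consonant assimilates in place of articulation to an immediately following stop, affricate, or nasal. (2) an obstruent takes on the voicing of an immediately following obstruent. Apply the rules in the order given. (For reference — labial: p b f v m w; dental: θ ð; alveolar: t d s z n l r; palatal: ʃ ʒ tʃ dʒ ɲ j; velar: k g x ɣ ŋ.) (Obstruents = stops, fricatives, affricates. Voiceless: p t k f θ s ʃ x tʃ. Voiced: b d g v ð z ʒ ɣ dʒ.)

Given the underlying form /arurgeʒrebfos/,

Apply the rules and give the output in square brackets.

[arurgeʒrepfos]

Rule 1: no segment meets the rule's conditions; no change.
After rule 1: arurgeʒrebfos
Rule 2: /b/ before /f/ (voiceless) → [p]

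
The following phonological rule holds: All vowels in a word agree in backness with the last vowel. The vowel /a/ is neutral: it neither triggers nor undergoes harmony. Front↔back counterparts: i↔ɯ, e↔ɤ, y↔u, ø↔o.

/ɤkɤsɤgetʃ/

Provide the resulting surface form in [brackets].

[ekesegetʃ]

/ɤ/ harmonizes with /e/ ([-back]) → [e]
/ɤ/ harmonizes with /e/ ([-back]) → [e]
/ɤ/ harmonizes with /e/ ([-back]) → [e]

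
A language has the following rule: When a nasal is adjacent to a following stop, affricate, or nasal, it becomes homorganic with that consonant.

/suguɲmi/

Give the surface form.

[sugummi]

/ɲ/ before /m/ (labial) → [m]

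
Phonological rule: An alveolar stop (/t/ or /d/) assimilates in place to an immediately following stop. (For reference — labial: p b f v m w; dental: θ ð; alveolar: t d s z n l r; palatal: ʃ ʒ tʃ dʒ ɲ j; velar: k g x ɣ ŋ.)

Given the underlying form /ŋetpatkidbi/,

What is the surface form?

[ŋeppakkibbi]

/t/ before /p/ (labial) → [p]
/t/ before /k/ (velar) → [k]
/d/ before /b/ (labial) → [b]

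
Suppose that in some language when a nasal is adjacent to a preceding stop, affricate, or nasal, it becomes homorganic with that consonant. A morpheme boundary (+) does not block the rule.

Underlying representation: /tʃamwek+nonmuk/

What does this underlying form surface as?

/n/ after /k/ (velar) → [ŋ]
/m/ after /n/ (alveolar) → [n]

[tʃamwek+ŋonnuk]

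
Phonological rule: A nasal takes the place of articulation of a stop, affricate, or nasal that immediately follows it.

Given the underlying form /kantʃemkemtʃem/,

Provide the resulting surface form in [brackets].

/n/ before /tʃ/ (palatal) → [ɲ]
/m/ before /k/ (velar) → [ŋ]
/m/ before /tʃ/ (palatal) → [ɲ]

[kaɲtʃeŋkeɲtʃem]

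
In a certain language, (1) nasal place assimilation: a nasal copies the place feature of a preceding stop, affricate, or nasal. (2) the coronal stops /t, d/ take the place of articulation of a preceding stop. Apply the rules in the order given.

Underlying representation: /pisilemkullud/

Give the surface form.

[pisilemkullud]

Rule 1: no segment meets the rule's conditions; no change.
After rule 1: pisilemkullud
Rule 2: no segment meets the rule's conditions; no change.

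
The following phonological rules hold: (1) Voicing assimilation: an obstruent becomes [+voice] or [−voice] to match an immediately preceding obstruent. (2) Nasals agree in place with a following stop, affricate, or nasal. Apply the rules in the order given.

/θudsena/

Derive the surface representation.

Rule 1: /s/ after /d/ (voiced) → [z]
After rule 1: θudzena
Rule 2: no segment meets the rule's conditions; no change.

[θudzena]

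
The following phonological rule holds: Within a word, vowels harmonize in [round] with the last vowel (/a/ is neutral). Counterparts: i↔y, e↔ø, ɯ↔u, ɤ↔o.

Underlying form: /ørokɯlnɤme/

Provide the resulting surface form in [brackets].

[erɤkɯlnɤme]

/ø/ harmonizes with /e/ ([-round]) → [e]
/o/ harmonizes with /e/ ([-round]) → [ɤ]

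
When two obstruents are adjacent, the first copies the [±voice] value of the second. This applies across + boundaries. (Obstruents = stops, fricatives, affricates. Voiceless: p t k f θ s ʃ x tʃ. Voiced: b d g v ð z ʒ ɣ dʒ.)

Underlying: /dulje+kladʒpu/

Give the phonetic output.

/dʒ/ before /p/ (voiceless) → [tʃ]

[dulje+klatʃpu]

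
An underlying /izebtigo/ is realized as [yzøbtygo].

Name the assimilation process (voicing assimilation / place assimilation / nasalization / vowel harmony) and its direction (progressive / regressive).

/i/→[y] /e/→[ø] /i/→[y].
Vowels agree with the last vowel, so the harmony is regressive.

vowel harmony, regressive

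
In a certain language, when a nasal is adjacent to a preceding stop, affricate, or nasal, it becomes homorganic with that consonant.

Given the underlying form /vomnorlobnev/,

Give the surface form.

[vommorlobmev]

/n/ after /m/ (labial) → [m]
/n/ after /b/ (labial) → [m]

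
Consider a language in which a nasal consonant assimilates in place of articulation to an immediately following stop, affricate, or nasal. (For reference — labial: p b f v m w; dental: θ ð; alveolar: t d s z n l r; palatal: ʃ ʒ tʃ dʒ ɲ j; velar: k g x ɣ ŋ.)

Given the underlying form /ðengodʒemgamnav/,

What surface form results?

/n/ before /g/ (velar) → [ŋ]
/m/ before /g/ (velar) → [ŋ]
/m/ before /n/ (alveolar) → [n]

[ðeŋgodʒeŋgannav]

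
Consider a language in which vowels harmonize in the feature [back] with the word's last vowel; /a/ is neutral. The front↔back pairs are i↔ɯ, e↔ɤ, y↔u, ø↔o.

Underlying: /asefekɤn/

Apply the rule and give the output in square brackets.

[asɤfɤkɤn]

/e/ harmonizes with /ɤ/ ([+back]) → [ɤ]
/e/ harmonizes with /ɤ/ ([+back]) → [ɤ]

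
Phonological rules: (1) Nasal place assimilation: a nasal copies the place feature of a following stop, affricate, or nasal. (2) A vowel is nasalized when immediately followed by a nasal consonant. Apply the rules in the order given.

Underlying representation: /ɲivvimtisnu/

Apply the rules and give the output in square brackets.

[ɲivvĩntisnu]

Rule 1: /m/ before /t/ (alveolar) → [n]
After rule 1: ɲivvintisnu
Rule 2: /i/ before nasal /n/ → [ĩ]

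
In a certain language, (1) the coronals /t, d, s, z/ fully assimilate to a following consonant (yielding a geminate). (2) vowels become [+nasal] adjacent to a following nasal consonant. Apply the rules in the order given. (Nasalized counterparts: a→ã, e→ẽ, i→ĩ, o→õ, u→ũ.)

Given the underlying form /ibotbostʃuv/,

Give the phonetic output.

[ibobbotʃtʃuv]

Rule 1: /t/ before /b/ → [b] (total assimilation)
Rule 1: /s/ before /tʃ/ → [tʃ] (total assimilation)
After rule 1: ibobbotʃtʃuv
Rule 2: no segment meets the rule's conditions; no change.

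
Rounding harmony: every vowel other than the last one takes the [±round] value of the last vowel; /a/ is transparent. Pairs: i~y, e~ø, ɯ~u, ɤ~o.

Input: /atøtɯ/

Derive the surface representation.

/ø/ harmonizes with /ɯ/ ([-round]) → [e]

[atetɯ]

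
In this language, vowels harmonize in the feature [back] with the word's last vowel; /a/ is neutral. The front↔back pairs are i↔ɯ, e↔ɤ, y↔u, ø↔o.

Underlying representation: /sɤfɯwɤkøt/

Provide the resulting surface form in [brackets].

[sefiwekøt]

/ɤ/ harmonizes with /ø/ ([-back]) → [e]
/ɯ/ harmonizes with /ø/ ([-back]) → [i]
/ɤ/ harmonizes with /ø/ ([-back]) → [e]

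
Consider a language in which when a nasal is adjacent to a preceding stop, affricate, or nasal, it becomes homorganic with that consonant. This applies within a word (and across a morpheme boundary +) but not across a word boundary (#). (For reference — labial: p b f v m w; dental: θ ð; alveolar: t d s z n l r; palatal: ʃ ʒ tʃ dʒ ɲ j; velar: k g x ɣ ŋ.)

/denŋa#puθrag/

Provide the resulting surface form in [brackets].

[denna#puθrag]

/ŋ/ after /n/ (alveolar) → [n]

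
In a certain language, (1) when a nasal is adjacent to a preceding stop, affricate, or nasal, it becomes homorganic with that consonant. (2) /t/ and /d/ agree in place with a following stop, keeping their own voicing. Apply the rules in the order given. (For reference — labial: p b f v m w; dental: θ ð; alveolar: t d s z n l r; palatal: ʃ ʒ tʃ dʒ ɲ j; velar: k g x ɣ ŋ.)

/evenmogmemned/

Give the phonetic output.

Rule 1: /m/ after /n/ (alveolar) → [n]
Rule 1: /m/ after /g/ (velar) → [ŋ]
Rule 1: /n/ after /m/ (labial) → [m]
After rule 1: evennogŋemmed
Rule 2: no segment meets the rule's conditions; no change.

[evennogŋemmed]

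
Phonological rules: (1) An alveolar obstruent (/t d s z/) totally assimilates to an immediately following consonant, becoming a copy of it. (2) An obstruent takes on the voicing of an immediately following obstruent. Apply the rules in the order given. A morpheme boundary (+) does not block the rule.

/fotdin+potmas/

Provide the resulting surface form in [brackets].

Rule 1: /t/ before /d/ → [d] (total assimilation)
Rule 1: /t/ before /m/ → [m] (total assimilation)
After rule 1: foddin+pommas
Rule 2: no segment meets the rule's conditions; no change.

[foddin+pommas]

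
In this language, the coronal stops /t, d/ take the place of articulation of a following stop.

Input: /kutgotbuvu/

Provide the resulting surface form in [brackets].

/t/ before /g/ (velar) → [k]
/t/ before /b/ (labial) → [p]

[kukgopbuvu]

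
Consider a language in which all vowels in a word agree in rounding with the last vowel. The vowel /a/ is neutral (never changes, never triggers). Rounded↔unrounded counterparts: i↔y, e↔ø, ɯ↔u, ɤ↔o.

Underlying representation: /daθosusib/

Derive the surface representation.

[daθɤsɯsib]

/o/ harmonizes with /i/ ([-round]) → [ɤ]
/u/ harmonizes with /i/ ([-round]) → [ɯ]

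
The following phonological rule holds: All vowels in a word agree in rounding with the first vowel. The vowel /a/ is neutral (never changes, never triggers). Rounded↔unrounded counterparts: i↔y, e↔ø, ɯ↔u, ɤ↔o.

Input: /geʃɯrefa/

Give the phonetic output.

no segment meets the rule's conditions; no change.

[geʃɯrefa]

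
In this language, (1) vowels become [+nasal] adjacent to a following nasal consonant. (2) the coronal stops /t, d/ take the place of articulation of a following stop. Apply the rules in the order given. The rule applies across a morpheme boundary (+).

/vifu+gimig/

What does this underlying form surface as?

[vifu+gĩmig]

Rule 1: /i/ before nasal /m/ → [ĩ]
After rule 1: vifu+gĩmig
Rule 2: no segment meets the rule's conditions; no change.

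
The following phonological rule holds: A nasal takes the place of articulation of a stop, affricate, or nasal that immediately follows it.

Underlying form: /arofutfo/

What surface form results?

no segment meets the rule's conditions; no change.

[arofutfo]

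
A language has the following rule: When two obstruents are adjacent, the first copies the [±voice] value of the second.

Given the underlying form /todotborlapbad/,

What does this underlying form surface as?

/t/ before /b/ (voiced) → [d]
/p/ before /b/ (voiced) → [b]

[tododborlabbad]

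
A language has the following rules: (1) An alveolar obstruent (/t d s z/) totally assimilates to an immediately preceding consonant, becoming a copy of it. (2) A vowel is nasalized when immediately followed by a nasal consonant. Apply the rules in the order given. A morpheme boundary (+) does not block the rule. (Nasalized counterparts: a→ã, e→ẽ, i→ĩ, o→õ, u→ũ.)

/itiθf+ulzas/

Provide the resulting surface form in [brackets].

Rule 1: /z/ after /l/ → [l] (total assimilation)
After rule 1: itiθf+ullas
Rule 2: no segment meets the rule's conditions; no change.

[itiθf+ullas]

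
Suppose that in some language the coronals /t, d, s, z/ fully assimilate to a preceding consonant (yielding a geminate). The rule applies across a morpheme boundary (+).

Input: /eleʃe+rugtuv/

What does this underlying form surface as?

/t/ after /g/ → [g] (total assimilation)

[eleʃe+rugguv]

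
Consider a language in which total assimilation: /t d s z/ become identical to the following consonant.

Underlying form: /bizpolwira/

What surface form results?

[bippolwira]

/z/ before /p/ → [p] (total assimilation)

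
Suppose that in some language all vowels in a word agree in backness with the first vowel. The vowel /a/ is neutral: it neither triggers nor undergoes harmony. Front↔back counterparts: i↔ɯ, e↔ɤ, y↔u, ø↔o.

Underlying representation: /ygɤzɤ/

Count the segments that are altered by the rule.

2

/ɤ/ harmonizes with /y/ ([-back]) → [e]
/ɤ/ harmonizes with /y/ ([-back]) → [e]
2 segments change.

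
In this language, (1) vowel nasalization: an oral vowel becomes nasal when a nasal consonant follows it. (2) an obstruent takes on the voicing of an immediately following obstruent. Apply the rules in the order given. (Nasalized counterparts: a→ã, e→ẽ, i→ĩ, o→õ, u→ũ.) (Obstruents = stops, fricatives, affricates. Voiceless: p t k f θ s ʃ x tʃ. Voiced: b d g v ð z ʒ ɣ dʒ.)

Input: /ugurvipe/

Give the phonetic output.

[ugurvipe]

Rule 1: no segment meets the rule's conditions; no change.
After rule 1: ugurvipe
Rule 2: no segment meets the rule's conditions; no change.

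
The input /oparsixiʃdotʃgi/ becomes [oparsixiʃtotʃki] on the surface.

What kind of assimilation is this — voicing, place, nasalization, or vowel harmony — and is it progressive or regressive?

voicing assimilation, progressive

/d/→[t] /g/→[k].
Each target copies a feature from the preceding segment, so the direction is progressive.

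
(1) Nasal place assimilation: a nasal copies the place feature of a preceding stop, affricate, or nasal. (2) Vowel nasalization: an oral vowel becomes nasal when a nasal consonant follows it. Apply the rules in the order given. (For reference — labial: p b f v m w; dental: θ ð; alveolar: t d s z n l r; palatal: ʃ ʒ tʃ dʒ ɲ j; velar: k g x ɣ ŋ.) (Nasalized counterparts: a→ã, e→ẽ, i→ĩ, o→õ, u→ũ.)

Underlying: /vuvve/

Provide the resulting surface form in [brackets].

[vuvve]

Rule 1: no segment meets the rule's conditions; no change.
After rule 1: vuvve
Rule 2: no segment meets the rule's conditions; no change.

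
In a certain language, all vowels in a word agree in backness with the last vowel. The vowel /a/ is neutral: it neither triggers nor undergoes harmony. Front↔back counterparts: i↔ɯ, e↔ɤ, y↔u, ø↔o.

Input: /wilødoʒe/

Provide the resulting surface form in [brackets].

/o/ harmonizes with /e/ ([-back]) → [ø]

[wilødøʒe]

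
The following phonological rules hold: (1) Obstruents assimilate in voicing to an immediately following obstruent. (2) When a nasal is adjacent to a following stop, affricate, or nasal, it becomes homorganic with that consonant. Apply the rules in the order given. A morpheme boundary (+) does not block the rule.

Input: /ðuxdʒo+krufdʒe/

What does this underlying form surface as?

[ðuɣdʒo+kruvdʒe]

Rule 1: /x/ before /dʒ/ (voiced) → [ɣ]
Rule 1: /f/ before /dʒ/ (voiced) → [v]
After rule 1: ðuɣdʒo+kruvdʒe
Rule 2: no segment meets the rule's conditions; no change.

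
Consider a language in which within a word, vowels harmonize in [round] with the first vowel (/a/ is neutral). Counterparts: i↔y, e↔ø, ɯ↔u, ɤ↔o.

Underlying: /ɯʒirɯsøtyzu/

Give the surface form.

/ø/ harmonizes with /ɯ/ ([-round]) → [e]
/y/ harmonizes with /ɯ/ ([-round]) → [i]
/u/ harmonizes with /ɯ/ ([-round]) → [ɯ]

[ɯʒirɯsetizɯ]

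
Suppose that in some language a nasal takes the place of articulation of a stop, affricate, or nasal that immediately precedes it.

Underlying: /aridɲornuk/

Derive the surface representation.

[aridnornuk]

/ɲ/ after /d/ (alveolar) → [n]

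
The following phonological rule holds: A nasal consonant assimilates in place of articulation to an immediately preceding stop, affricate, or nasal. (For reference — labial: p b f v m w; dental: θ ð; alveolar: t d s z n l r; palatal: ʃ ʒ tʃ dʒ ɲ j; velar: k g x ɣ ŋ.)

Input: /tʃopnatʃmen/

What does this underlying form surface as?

/n/ after /p/ (labial) → [m]
/m/ after /tʃ/ (palatal) → [ɲ]

[tʃopmatʃɲen]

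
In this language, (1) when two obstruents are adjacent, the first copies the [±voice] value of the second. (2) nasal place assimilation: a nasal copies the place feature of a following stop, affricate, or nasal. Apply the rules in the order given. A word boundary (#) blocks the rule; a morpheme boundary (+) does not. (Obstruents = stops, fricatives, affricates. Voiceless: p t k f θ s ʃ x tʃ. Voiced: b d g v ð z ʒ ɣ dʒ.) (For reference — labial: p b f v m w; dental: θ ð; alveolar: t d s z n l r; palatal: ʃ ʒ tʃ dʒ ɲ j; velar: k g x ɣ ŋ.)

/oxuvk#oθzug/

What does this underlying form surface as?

Rule 1: /v/ before /k/ (voiceless) → [f]
Rule 1: /θ/ before /z/ (voiced) → [ð]
After rule 1: oxufk#oðzug
Rule 2: no segment meets the rule's conditions; no change.

[oxufk#oðzug]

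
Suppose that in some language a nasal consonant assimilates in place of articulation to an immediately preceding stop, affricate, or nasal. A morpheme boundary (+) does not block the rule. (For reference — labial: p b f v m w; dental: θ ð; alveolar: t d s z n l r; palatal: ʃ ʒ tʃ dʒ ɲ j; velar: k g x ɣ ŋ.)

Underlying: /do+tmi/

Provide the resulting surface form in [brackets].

[do+tni]

/m/ after /t/ (alveolar) → [n]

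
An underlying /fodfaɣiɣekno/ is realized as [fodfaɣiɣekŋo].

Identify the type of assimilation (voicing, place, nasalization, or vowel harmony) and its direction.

/n/→[ŋ].
Each target copies a feature from the preceding segment, so the direction is progressive.

place assimilation, progressive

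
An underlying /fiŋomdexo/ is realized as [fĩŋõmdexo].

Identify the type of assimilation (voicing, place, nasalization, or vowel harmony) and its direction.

/i/→[ĩ] /o/→[õ].
Each target copies a feature from the following segment, so the direction is regressive.

nasalization, regressive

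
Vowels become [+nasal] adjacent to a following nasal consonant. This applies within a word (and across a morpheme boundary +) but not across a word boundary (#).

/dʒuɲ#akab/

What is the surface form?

[dʒũɲ#akab]

/u/ before nasal /ɲ/ → [ũ]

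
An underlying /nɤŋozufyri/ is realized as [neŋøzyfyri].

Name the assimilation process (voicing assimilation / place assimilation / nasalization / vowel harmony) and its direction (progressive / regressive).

/ɤ/→[e] /o/→[ø] /u/→[y].
Vowels agree with the last vowel, so the harmony is regressive.

vowel harmony, regressive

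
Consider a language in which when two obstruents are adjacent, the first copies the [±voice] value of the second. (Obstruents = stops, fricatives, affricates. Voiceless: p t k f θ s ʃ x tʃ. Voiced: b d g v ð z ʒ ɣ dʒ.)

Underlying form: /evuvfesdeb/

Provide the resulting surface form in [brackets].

[evuffezdeb]

/v/ before /f/ (voiceless) → [f]
/s/ before /d/ (voiced) → [z]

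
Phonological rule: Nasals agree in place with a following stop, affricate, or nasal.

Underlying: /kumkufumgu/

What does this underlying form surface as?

/m/ before /k/ (velar) → [ŋ]
/m/ before /g/ (velar) → [ŋ]

[kuŋkufuŋgu]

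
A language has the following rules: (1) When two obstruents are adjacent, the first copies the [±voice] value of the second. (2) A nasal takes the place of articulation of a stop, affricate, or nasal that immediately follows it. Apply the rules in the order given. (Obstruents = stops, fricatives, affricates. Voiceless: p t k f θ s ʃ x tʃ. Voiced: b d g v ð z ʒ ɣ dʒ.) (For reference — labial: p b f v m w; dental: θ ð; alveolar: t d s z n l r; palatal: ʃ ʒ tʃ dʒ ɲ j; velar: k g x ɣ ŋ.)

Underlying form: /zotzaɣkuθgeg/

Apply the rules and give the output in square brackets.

Rule 1: /t/ before /z/ (voiced) → [d]
Rule 1: /ɣ/ before /k/ (voiceless) → [x]
Rule 1: /θ/ before /g/ (voiced) → [ð]
After rule 1: zodzaxkuðgeg
Rule 2: no segment meets the rule's conditions; no change.

[zodzaxkuðgeg]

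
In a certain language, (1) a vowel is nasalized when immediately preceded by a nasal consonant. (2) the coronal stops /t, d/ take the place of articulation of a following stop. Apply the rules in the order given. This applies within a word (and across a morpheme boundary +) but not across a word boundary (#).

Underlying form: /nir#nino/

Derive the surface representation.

[nĩr#nĩnõ]

Rule 1: /i/ after nasal /n/ → [ĩ]
Rule 1: /i/ after nasal /n/ → [ĩ]
Rule 1: /o/ after nasal /n/ → [õ]
After rule 1: nĩr#nĩnõ
Rule 2: no segment meets the rule's conditions; no change.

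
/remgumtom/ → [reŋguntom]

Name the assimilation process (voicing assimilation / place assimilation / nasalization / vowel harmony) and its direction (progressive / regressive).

place assimilation, regressive

/m/→[ŋ] /m/→[n].
Each target copies a feature from the following segment, so the direction is regressive.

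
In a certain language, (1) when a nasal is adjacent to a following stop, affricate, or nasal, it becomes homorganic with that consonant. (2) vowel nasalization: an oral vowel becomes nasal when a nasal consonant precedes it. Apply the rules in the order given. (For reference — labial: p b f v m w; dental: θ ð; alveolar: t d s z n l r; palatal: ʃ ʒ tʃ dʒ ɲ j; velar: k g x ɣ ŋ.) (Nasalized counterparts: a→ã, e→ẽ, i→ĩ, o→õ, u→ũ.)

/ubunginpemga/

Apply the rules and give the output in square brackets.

[ubuŋgimpeŋga]

Rule 1: /n/ before /g/ (velar) → [ŋ]
Rule 1: /n/ before /p/ (labial) → [m]
Rule 1: /m/ before /g/ (velar) → [ŋ]
After rule 1: ubuŋgimpeŋga
Rule 2: no segment meets the rule's conditions; no change.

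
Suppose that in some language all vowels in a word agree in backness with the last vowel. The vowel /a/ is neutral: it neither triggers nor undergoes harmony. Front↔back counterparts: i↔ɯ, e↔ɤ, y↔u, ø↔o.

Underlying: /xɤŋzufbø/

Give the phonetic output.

[xeŋzyfbø]

/ɤ/ harmonizes with /ø/ ([-back]) → [e]
/u/ harmonizes with /ø/ ([-back]) → [y]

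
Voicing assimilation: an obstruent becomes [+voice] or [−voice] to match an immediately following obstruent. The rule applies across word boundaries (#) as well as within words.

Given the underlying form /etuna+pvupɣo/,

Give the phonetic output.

/p/ before /v/ (voiced) → [b]
/p/ before /ɣ/ (voiced) → [b]

[etuna+bvubɣo]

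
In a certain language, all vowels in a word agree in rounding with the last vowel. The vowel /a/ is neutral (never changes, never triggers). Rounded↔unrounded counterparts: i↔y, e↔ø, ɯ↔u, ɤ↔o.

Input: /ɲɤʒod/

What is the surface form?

[ɲoʒod]

/ɤ/ harmonizes with /o/ ([+round]) → [o]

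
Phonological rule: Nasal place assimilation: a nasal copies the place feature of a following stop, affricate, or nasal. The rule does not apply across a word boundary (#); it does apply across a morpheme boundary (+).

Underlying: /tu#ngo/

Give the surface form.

/n/ before /g/ (velar) → [ŋ]

[tu#ŋgo]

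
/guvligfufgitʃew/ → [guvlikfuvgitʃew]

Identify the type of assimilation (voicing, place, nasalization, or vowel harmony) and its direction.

/g/→[k] /f/→[v].
Each target copies a feature from the following segment, so the direction is regressive.

voicing assimilation, regressive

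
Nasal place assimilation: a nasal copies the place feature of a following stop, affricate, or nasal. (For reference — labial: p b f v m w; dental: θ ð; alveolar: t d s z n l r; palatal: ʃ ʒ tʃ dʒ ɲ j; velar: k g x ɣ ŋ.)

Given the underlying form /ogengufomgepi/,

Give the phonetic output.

/n/ before /g/ (velar) → [ŋ]
/m/ before /g/ (velar) → [ŋ]

[ogeŋgufoŋgepi]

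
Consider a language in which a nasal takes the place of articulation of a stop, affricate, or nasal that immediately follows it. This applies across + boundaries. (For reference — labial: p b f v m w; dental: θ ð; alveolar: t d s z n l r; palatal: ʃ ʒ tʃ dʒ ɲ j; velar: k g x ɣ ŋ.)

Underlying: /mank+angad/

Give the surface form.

[maŋk+aŋgad]

/n/ before /k/ (velar) → [ŋ]
/n/ before /g/ (velar) → [ŋ]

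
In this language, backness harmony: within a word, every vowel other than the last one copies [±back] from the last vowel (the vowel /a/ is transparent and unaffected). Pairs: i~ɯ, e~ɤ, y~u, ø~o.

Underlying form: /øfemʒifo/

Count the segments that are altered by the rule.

3

/ø/ harmonizes with /o/ ([+back]) → [o]
/e/ harmonizes with /o/ ([+back]) → [ɤ]
/i/ harmonizes with /o/ ([+back]) → [ɯ]
3 segments change.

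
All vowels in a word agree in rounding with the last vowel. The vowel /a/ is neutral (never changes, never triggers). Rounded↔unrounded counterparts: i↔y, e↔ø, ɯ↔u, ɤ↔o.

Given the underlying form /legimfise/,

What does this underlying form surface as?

[legimfise]

no segment meets the rule's conditions; no change.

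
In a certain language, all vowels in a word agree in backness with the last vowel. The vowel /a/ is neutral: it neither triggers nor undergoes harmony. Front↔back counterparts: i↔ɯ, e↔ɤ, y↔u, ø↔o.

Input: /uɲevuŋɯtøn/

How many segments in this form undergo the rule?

3

/u/ harmonizes with /ø/ ([-back]) → [y]
/u/ harmonizes with /ø/ ([-back]) → [y]
/ɯ/ harmonizes with /ø/ ([-back]) → [i]
3 segments change.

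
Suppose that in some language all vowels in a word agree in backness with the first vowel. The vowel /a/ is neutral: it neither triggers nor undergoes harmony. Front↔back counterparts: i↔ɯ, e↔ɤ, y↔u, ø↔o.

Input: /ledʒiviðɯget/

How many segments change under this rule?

1

/ɯ/ harmonizes with /e/ ([-back]) → [i]
1 segment changes.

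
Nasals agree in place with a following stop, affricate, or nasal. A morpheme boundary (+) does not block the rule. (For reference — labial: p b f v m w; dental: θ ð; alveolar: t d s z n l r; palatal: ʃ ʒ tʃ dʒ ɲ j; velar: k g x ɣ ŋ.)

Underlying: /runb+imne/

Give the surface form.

/n/ before /b/ (labial) → [m]
/m/ before /n/ (alveolar) → [n]

[rumb+inne]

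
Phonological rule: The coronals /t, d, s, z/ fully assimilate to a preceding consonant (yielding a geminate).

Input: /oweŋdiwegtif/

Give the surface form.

[oweŋŋiweggif]

/d/ after /ŋ/ → [ŋ] (total assimilation)
/t/ after /g/ → [g] (total assimilation)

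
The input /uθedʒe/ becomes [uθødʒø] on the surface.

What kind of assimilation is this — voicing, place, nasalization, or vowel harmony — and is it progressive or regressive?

/e/→[ø] /e/→[ø].
Vowels agree with the first vowel, so the harmony is progressive.

vowel harmony, progressive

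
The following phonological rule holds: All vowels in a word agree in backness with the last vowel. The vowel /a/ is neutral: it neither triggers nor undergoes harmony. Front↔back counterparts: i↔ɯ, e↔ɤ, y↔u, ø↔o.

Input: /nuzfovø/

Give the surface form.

/u/ harmonizes with /ø/ ([-back]) → [y]
/o/ harmonizes with /ø/ ([-back]) → [ø]

[nyzføvø]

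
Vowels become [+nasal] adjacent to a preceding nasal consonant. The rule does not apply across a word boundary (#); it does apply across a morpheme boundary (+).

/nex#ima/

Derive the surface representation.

/e/ after nasal /n/ → [ẽ]
/a/ after nasal /m/ → [ã]

[nẽx#imã]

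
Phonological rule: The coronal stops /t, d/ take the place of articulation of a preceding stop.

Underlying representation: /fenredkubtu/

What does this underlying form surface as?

/t/ after /b/ (labial) → [p]

[fenredkubpu]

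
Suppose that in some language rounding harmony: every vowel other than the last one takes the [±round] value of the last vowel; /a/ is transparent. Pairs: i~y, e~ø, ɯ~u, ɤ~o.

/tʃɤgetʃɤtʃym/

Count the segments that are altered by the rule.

/ɤ/ harmonizes with /y/ ([+round]) → [o]
/e/ harmonizes with /y/ ([+round]) → [ø]
/ɤ/ harmonizes with /y/ ([+round]) → [o]
3 segments change.

3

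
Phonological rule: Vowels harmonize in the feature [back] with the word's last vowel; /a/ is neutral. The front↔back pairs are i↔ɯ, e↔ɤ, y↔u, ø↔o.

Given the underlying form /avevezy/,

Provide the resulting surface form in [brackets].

[avevezy]

no segment meets the rule's conditions; no change.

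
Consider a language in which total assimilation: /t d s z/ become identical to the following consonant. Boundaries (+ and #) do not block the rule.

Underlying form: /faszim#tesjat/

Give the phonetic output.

[fazzim#tejjat]

/s/ before /z/ → [z] (total assimilation)
/s/ before /j/ → [j] (total assimilation)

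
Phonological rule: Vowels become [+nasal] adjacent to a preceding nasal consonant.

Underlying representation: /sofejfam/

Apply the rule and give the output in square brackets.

no segment meets the rule's conditions; no change.

[sofejfam]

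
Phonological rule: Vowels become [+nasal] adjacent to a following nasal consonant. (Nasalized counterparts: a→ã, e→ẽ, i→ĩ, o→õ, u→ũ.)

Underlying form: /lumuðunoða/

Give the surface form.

/u/ before nasal /m/ → [ũ]
/u/ before nasal /n/ → [ũ]

[lũmuðũnoða]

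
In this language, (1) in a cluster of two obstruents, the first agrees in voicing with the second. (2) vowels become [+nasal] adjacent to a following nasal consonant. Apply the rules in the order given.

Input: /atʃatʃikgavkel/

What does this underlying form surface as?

[atʃatʃiggafkel]

Rule 1: /k/ before /g/ (voiced) → [g]
Rule 1: /v/ before /k/ (voiceless) → [f]
After rule 1: atʃatʃiggafkel
Rule 2: no segment meets the rule's conditions; no change.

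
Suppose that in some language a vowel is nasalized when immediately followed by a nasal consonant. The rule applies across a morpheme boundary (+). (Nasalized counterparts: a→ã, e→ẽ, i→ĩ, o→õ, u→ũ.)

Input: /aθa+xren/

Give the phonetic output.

/e/ before nasal /n/ → [ẽ]

[aθa+xrẽn]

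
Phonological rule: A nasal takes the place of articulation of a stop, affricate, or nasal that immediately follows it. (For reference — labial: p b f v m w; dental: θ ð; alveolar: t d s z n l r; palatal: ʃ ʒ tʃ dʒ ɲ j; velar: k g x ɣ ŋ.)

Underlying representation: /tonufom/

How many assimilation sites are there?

0

No segment meets the rule's conditions.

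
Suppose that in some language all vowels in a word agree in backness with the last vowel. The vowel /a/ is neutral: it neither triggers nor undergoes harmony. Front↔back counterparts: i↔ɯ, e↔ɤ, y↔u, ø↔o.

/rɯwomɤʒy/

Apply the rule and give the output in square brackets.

[riwømeʒy]

/ɯ/ harmonizes with /y/ ([-back]) → [i]
/o/ harmonizes with /y/ ([-back]) → [ø]
/ɤ/ harmonizes with /y/ ([-back]) → [e]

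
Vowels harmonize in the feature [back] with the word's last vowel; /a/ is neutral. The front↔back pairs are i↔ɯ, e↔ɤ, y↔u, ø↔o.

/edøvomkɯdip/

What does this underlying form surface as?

[edøvømkidip]

/o/ harmonizes with /i/ ([-back]) → [ø]
/ɯ/ harmonizes with /i/ ([-back]) → [i]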